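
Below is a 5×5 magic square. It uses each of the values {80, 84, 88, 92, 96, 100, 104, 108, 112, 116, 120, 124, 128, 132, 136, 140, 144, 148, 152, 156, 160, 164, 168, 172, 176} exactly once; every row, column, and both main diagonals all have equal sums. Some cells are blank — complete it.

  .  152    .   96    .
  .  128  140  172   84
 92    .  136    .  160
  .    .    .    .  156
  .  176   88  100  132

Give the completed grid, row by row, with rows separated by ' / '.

The 25 entries sum to 3200, so each line sums to 3200/5 = 640.
Using row 2: 128 + 140 + 172 + 84 + ? → (2,1) = 640 − 524 = 116.
From row 5, 640 − (176 + 88 + 100 + 132) gives (5,1) = 144.
Column 5 needs 640; the known cells sum to 532, so (1,5) = 108.
Anti-diagonal: 108 + 172 + 136 + 144 + ? = 640, so (4,2) = 80.
Column 2 must total 640; the given cells sum to 536, so (3,2) = 104.
Row 3: 92 + 104 + 136 + 160 + ? = 640, so (3,4) = 148.
Using column 4: 96 + 172 + 148 + 100 + ? → (4,4) = 640 − 516 = 124.
Main diagonal needs 640; the known cells sum to 520, so (1,1) = 120.
Row 1 needs 640; the known cells sum to 476, so (1,3) = 164.
From column 1, 640 − (120 + 116 + 92 + 144) gives (4,1) = 168.
Using column 3: 164 + 140 + 136 + 88 + ? → (4,3) = 640 − 528 = 112.

120 152 164 96 108 / 116 128 140 172 84 / 92 104 136 148 160 / 168 80 112 124 156 / 144 176 88 100 132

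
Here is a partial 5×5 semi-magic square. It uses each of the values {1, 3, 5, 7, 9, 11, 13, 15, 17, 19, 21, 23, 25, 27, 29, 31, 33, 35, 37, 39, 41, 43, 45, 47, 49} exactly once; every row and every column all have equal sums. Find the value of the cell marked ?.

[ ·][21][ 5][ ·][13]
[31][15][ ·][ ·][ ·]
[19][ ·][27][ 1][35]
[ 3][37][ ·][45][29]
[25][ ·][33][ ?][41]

17

The 25 entries sum to 625, so each line sums to 625/5 = 125.
Row 3 needs 125; the known cells sum to 82, so (3,2) = 43.
Row 4: 3 + 37 + 45 + 29 + ? = 125, so (4,3) = 11.
The remaining cell in column 1 is (1,1) = 125 − 78 = 47.
From column 2, 125 − (21 + 15 + 43 + 37) gives (5,2) = 9.
Column 3 must total 125; the given cells sum to 76, so (2,3) = 49.
Column 5 needs 125; the known cells sum to 118, so (2,5) = 7.
Row 1 must total 125; the given cells sum to 86, so (1,4) = 39.
Row 2 needs 125; the known cells sum to 102, so (2,4) = 23.
Using row 5: 25 + 9 + 33 + 41 + ? → (5,4) = 125 − 108 = 17.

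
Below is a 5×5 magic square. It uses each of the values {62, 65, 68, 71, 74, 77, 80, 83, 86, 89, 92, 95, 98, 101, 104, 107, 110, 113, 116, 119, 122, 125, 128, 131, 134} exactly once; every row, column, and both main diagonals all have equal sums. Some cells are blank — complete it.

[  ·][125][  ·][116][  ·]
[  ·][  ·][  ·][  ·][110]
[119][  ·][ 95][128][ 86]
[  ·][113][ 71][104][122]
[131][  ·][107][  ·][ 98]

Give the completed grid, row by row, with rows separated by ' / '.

The 25 entries sum to 2450, so each line sums to 2450/5 = 490.
The remaining cell in row 3 is (3,2) = 490 − 428 = 62.
Using row 4: 113 + 71 + 104 + 122 + ? → (4,1) = 490 − 410 = 80.
Column 5 must total 490; the given cells sum to 416, so (1,5) = 74.
Using anti-diagonal: 74 + 95 + 113 + 131 + ? → (2,4) = 490 − 413 = 77.
Column 4 needs 490; the known cells sum to 425, so (5,4) = 65.
The remaining cell in row 5 is (5,2) = 490 − 401 = 89.
Column 2 needs 490; the known cells sum to 389, so (2,2) = 101.
Main diagonal must total 490; the given cells sum to 398, so (1,1) = 92.
Using row 1: 92 + 125 + 116 + 74 + ? → (1,3) = 490 − 407 = 83.
Using column 1: 92 + 119 + 80 + 131 + ? → (2,1) = 490 − 422 = 68.
Column 3 needs 490; the known cells sum to 356, so (2,3) = 134.

92 125 83 116 74 / 68 101 134 77 110 / 119 62 95 128 86 / 80 113 71 104 122 / 131 89 107 65 98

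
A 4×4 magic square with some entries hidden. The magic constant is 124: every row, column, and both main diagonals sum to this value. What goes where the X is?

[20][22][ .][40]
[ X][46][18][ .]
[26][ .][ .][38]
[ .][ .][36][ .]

44

The remaining cell in row 1 is (1,3) = 124 − 82 = 42.
Column 3 needs 124; the known cells sum to 96, so (3,3) = 28.
Main diagonal must total 124; the given cells sum to 94, so (4,4) = 30.
The remaining cell in row 3 is (3,2) = 124 − 92 = 32.
Using column 2: 22 + 46 + 32 + ? → (4,2) = 124 − 100 = 24.
Column 4: 40 + 38 + 30 + ? = 124, so (2,4) = 16.
Anti-diagonal needs 124; the known cells sum to 90, so (4,1) = 34.
Row 2 needs 124; the known cells sum to 80, so (2,1) = 44.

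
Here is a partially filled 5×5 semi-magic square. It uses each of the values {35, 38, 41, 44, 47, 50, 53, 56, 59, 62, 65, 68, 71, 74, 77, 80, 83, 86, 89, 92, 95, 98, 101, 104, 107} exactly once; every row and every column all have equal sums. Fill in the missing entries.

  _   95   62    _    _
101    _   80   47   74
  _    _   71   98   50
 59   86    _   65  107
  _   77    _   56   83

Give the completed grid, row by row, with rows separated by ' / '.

The 25 entries sum to 1775, so each line sums to 1775/5 = 355.
Row 2 must total 355; the given cells sum to 302, so (2,2) = 53.
Using row 4: 59 + 86 + 65 + 107 + ? → (4,3) = 355 − 317 = 38.
Column 2 must total 355; the given cells sum to 311, so (3,2) = 44.
The remaining cell in column 3 is (5,3) = 355 − 251 = 104.
Column 4 needs 355; the known cells sum to 266, so (1,4) = 89.
Column 5 needs 355; the known cells sum to 314, so (1,5) = 41.
From row 1, 355 − (95 + 62 + 89 + 41) gives (1,1) = 68.
From row 3, 355 − (44 + 71 + 98 + 50) gives (3,1) = 92.
From row 5, 355 − (77 + 104 + 56 + 83) gives (5,1) = 35.

68 95 62 89 41 / 101 53 80 47 74 / 92 44 71 98 50 / 59 86 38 65 107 / 35 77 104 56 83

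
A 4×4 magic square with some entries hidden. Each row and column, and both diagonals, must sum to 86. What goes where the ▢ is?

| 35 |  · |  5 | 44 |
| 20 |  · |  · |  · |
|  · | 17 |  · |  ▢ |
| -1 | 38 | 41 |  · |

23

The remaining cell in row 1 is (1,2) = 86 − 84 = 2.
Row 4 must total 86; the given cells sum to 78, so (4,4) = 8.
Column 1 needs 86; the known cells sum to 54, so (3,1) = 32.
Column 2: 2 + 17 + 38 + ? = 86, so (2,2) = 29.
Main diagonal: 35 + 29 + 8 + ? = 86, so (3,3) = 14.
The remaining cell in anti-diagonal is (2,3) = 86 − 60 = 26.
Using row 2: 20 + 29 + 26 + ? → (2,4) = 86 − 75 = 11.
Row 3 must total 86; the given cells sum to 63, so (3,4) = 23.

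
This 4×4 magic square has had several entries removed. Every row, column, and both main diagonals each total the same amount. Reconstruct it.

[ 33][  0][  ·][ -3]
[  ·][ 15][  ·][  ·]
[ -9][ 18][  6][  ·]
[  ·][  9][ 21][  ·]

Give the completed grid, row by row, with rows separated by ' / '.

33 0 12 -3 / -6 15 3 30 / -9 18 6 27 / 24 9 21 -12

Column 2 is already complete: 0 + 15 + 18 + 9 = 42, so that is the magic constant.
Row 1 must total 42; the given cells sum to 30, so (1,3) = 12.
Using row 3: -9 + 18 + 6 + ? → (3,4) = 42 − 15 = 27.
Column 3: 12 + 6 + 21 + ? = 42, so (2,3) = 3.
Main diagonal needs 42; the known cells sum to 54, so (4,4) = -12.
The remaining cell in anti-diagonal is (4,1) = 42 − 18 = 24.
The remaining cell in column 1 is (2,1) = 42 − 48 = -6.
Column 4 must total 42; the given cells sum to 12, so (2,4) = 30.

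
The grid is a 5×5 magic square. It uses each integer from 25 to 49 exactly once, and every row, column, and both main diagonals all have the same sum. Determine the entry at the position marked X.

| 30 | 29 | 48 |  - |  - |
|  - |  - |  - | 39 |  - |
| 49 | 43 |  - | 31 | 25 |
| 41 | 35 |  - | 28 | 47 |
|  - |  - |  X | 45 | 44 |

26

The entries are 25 through 49, which sum to 925, so each line sums to 925/5 = 185.
The remaining cell in row 3 is (3,3) = 185 − 148 = 37.
From row 4, 185 − (41 + 35 + 28 + 47) gives (4,3) = 34.
Column 4 needs 185; the known cells sum to 143, so (1,4) = 42.
Main diagonal: 30 + 37 + 28 + 44 + ? = 185, so (2,2) = 46.
The remaining cell in row 1 is (1,5) = 185 − 149 = 36.
Column 2 needs 185; the known cells sum to 153, so (5,2) = 32.
Using column 5: 36 + 25 + 47 + 44 + ? → (2,5) = 185 − 152 = 33.
Anti-diagonal: 36 + 39 + 37 + 35 + ? = 185, so (5,1) = 38.
Row 5 must total 185; the given cells sum to 159, so (5,3) = 26.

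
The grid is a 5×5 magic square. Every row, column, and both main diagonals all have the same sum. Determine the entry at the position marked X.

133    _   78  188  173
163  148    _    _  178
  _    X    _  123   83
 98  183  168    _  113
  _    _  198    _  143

153

Column 5 is complete and sums to 690; that is the magic constant.
Row 1: 133 + 78 + 188 + 173 + ? = 690, so (1,2) = 118.
From row 4, 690 − (98 + 183 + 168 + 113) gives (4,4) = 128.
The remaining cell in main diagonal is (3,3) = 690 − 552 = 138.
Column 3: 78 + 138 + 168 + 198 + ? = 690, so (2,3) = 108.
From row 2, 690 − (163 + 148 + 108 + 178) gives (2,4) = 93.
From column 4, 690 − (188 + 93 + 123 + 128) gives (5,4) = 158.
Anti-diagonal needs 690; the known cells sum to 587, so (5,1) = 103.
From row 5, 690 − (103 + 198 + 158 + 143) gives (5,2) = 88.
The remaining cell in column 1 is (3,1) = 690 − 497 = 193.
Using column 2: 118 + 148 + 183 + 88 + ? → (3,2) = 690 − 537 = 153.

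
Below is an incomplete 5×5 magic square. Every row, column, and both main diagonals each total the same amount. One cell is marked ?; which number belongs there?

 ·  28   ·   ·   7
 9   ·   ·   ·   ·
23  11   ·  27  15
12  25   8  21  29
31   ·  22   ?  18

10

Row 4 is complete and sums to 95; that is the magic constant.
Using row 3: 23 + 11 + 27 + 15 + ? → (3,3) = 95 − 76 = 19.
Column 1 must total 95; the given cells sum to 75, so (1,1) = 20.
From column 5, 95 − (7 + 15 + 29 + 18) gives (2,5) = 26.
Main diagonal: 20 + 19 + 21 + 18 + ? = 95, so (2,2) = 17.
Anti-diagonal needs 95; the known cells sum to 82, so (2,4) = 13.
Row 2: 9 + 17 + 13 + 26 + ? = 95, so (2,3) = 30.
From column 2, 95 − (28 + 17 + 11 + 25) gives (5,2) = 14.
Column 3 needs 95; the known cells sum to 79, so (1,3) = 16.
Using row 1: 20 + 28 + 16 + 7 + ? → (1,4) = 95 − 71 = 24.
The remaining cell in row 5 is (5,4) = 95 − 85 = 10.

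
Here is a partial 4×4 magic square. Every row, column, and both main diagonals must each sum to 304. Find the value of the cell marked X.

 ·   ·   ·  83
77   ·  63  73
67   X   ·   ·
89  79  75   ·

Using row 2: 77 + 63 + 73 + ? → (2,2) = 304 − 213 = 91.
Row 4 must total 304; the given cells sum to 243, so (4,4) = 61.
The remaining cell in column 1 is (1,1) = 304 − 233 = 71.
Column 4 needs 304; the known cells sum to 217, so (3,4) = 87.
Main diagonal must total 304; the given cells sum to 223, so (3,3) = 81.
Anti-diagonal must total 304; the given cells sum to 235, so (3,2) = 69.

69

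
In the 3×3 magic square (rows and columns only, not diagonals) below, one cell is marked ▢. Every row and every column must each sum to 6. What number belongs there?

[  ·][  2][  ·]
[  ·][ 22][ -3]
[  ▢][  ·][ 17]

7

From row 2, 6 − (22 + (-3)) gives (2,1) = -13.
Column 2: 2 + 22 + ? = 6, so (3,2) = -18.
Using column 3: -3 + 17 + ? → (1,3) = 6 − 14 = -8.
Row 1 needs 6; the known cells sum to -6, so (1,1) = 12.
The remaining cell in row 3 is (3,1) = 6 − (-1) = 7.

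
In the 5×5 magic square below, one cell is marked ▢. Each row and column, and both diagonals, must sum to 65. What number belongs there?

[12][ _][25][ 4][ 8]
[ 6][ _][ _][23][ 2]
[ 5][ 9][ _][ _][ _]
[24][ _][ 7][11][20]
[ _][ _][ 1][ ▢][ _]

From row 1, 65 − (12 + 25 + 4 + 8) gives (1,2) = 16.
The remaining cell in row 4 is (4,2) = 65 − 62 = 3.
Column 1: 12 + 6 + 5 + 24 + ? = 65, so (5,1) = 18.
Anti-diagonal: 8 + 23 + 3 + 18 + ? = 65, so (3,3) = 13.
Column 3 must total 65; the given cells sum to 46, so (2,3) = 19.
Row 2 needs 65; the known cells sum to 50, so (2,2) = 15.
The remaining cell in column 2 is (5,2) = 65 − 43 = 22.
Main diagonal needs 65; the known cells sum to 51, so (5,5) = 14.
Using row 5: 18 + 22 + 1 + 14 + ? → (5,4) = 65 − 55 = 10.

10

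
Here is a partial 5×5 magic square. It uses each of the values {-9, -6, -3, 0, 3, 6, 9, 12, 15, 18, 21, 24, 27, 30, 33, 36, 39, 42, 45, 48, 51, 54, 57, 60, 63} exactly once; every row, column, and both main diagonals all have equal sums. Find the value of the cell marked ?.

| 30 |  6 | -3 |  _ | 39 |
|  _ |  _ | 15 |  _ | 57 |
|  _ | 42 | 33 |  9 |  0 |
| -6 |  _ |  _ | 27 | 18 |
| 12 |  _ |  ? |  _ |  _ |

The 25 entries sum to 675, so each line sums to 675/5 = 135.
Using row 1: 30 + 6 + (-3) + 39 + ? → (1,4) = 135 − 72 = 63.
Row 3 must total 135; the given cells sum to 84, so (3,1) = 51.
Column 1 must total 135; the given cells sum to 87, so (2,1) = 48.
Using column 5: 39 + 57 + 0 + 18 + ? → (5,5) = 135 − 114 = 21.
Main diagonal: 30 + 33 + 27 + 21 + ? = 135, so (2,2) = 24.
From row 2, 135 − (48 + 24 + 15 + 57) gives (2,4) = -9.
Column 4 must total 135; the given cells sum to 90, so (5,4) = 45.
The remaining cell in anti-diagonal is (4,2) = 135 − 75 = 60.
Using row 4: -6 + 60 + 27 + 18 + ? → (4,3) = 135 − 99 = 36.
Column 2: 6 + 24 + 42 + 60 + ? = 135, so (5,2) = 3.
Column 3 must total 135; the given cells sum to 81, so (5,3) = 54.

54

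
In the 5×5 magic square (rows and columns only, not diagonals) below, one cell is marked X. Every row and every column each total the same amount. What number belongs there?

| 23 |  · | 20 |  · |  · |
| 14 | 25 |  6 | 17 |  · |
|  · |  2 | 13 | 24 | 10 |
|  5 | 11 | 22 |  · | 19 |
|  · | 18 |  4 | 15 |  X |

Column 3 is complete and sums to 65; that is the magic constant.
Row 2 needs 65; the known cells sum to 62, so (2,5) = 3.
Row 3 must total 65; the given cells sum to 49, so (3,1) = 16.
The remaining cell in row 4 is (4,4) = 65 − 57 = 8.
Column 1 must total 65; the given cells sum to 58, so (5,1) = 7.
From column 2, 65 − (25 + 2 + 11 + 18) gives (1,2) = 9.
Column 4 needs 65; the known cells sum to 64, so (1,4) = 1.
Row 1 needs 65; the known cells sum to 53, so (1,5) = 12.
Row 5: 7 + 18 + 4 + 15 + ? = 65, so (5,5) = 21.

21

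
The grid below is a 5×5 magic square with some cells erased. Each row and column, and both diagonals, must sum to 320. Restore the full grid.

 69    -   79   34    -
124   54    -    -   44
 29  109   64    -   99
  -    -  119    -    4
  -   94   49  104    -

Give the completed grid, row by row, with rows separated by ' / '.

The remaining cell in row 3 is (3,4) = 320 − 301 = 19.
From column 3, 320 − (79 + 64 + 119 + 49) gives (2,3) = 9.
Using row 2: 124 + 54 + 9 + 44 + ? → (2,4) = 320 − 231 = 89.
Column 4 needs 320; the known cells sum to 246, so (4,4) = 74.
Using main diagonal: 69 + 54 + 64 + 74 + ? → (5,5) = 320 − 261 = 59.
Row 5: 94 + 49 + 104 + 59 + ? = 320, so (5,1) = 14.
Column 1: 69 + 124 + 29 + 14 + ? = 320, so (4,1) = 84.
Column 5 must total 320; the given cells sum to 206, so (1,5) = 114.
Using anti-diagonal: 114 + 89 + 64 + 14 + ? → (4,2) = 320 − 281 = 39.
The remaining cell in row 1 is (1,2) = 320 − 296 = 24.

69 24 79 34 114 / 124 54 9 89 44 / 29 109 64 19 99 / 84 39 119 74 4 / 14 94 49 104 59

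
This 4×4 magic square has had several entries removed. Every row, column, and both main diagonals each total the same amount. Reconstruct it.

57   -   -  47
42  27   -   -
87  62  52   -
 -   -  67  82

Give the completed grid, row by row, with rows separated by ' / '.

Main diagonal is already complete: 57 + 27 + 52 + 82 = 218, so that is the magic constant.
Using row 3: 87 + 62 + 52 + ? → (3,4) = 218 − 201 = 17.
From column 1, 218 − (57 + 42 + 87) gives (4,1) = 32.
From column 4, 218 − (47 + 17 + 82) gives (2,4) = 72.
The remaining cell in anti-diagonal is (2,3) = 218 − 141 = 77.
Row 4 must total 218; the given cells sum to 181, so (4,2) = 37.
Using column 2: 27 + 62 + 37 + ? → (1,2) = 218 − 126 = 92.
Column 3 needs 218; the known cells sum to 196, so (1,3) = 22.

57 92 22 47 / 42 27 77 72 / 87 62 52 17 / 32 37 67 82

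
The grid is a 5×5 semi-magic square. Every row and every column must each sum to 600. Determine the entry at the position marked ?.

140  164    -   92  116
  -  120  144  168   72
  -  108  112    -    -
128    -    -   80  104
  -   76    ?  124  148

100

Row 1 must total 600; the given cells sum to 512, so (1,3) = 88.
Row 2 needs 600; the known cells sum to 504, so (2,1) = 96.
Column 2 needs 600; the known cells sum to 468, so (4,2) = 132.
Column 4 needs 600; the known cells sum to 464, so (3,4) = 136.
Using column 5: 116 + 72 + 104 + 148 + ? → (3,5) = 600 − 440 = 160.
From row 3, 600 − (108 + 112 + 136 + 160) gives (3,1) = 84.
From row 4, 600 − (128 + 132 + 80 + 104) gives (4,3) = 156.
From column 1, 600 − (140 + 96 + 84 + 128) gives (5,1) = 152.
The remaining cell in column 3 is (5,3) = 600 − 500 = 100.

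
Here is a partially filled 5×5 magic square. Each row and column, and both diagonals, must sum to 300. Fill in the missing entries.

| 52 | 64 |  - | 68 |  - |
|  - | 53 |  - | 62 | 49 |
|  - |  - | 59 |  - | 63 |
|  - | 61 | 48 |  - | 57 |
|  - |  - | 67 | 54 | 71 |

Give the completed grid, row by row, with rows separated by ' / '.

Column 5 must total 300; the given cells sum to 240, so (1,5) = 60.
Using main diagonal: 52 + 53 + 59 + 71 + ? → (4,4) = 300 − 235 = 65.
Anti-diagonal needs 300; the known cells sum to 242, so (5,1) = 58.
Using row 1: 52 + 64 + 68 + 60 + ? → (1,3) = 300 − 244 = 56.
Row 4 must total 300; the given cells sum to 231, so (4,1) = 69.
Row 5 needs 300; the known cells sum to 250, so (5,2) = 50.
Column 2 needs 300; the known cells sum to 228, so (3,2) = 72.
Column 3: 56 + 59 + 48 + 67 + ? = 300, so (2,3) = 70.
From column 4, 300 − (68 + 62 + 65 + 54) gives (3,4) = 51.
Row 2 must total 300; the given cells sum to 234, so (2,1) = 66.
Row 3 needs 300; the known cells sum to 245, so (3,1) = 55.

52 64 56 68 60 / 66 53 70 62 49 / 55 72 59 51 63 / 69 61 48 65 57 / 58 50 67 54 71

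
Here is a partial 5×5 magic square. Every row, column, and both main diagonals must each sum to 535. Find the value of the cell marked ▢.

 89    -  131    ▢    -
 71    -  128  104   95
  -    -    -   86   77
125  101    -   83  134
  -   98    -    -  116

122

From row 2, 535 − (71 + 128 + 104 + 95) gives (2,2) = 137.
Row 4: 125 + 101 + 83 + 134 + ? = 535, so (4,3) = 92.
From column 5, 535 − (95 + 77 + 134 + 116) gives (1,5) = 113.
Main diagonal: 89 + 137 + 83 + 116 + ? = 535, so (3,3) = 110.
The remaining cell in anti-diagonal is (5,1) = 535 − 428 = 107.
The remaining cell in column 1 is (3,1) = 535 − 392 = 143.
Column 3 needs 535; the known cells sum to 461, so (5,3) = 74.
Using row 3: 143 + 110 + 86 + 77 + ? → (3,2) = 535 − 416 = 119.
From row 5, 535 − (107 + 98 + 74 + 116) gives (5,4) = 140.
The remaining cell in column 2 is (1,2) = 535 − 455 = 80.
The remaining cell in column 4 is (1,4) = 535 − 413 = 122.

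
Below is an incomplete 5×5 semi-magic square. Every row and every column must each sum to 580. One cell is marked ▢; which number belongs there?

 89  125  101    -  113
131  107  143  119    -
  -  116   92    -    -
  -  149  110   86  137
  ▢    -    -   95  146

The remaining cell in row 1 is (1,4) = 580 − 428 = 152.
Row 2: 131 + 107 + 143 + 119 + ? = 580, so (2,5) = 80.
From row 4, 580 − (149 + 110 + 86 + 137) gives (4,1) = 98.
Using column 2: 125 + 107 + 116 + 149 + ? → (5,2) = 580 − 497 = 83.
Using column 3: 101 + 143 + 92 + 110 + ? → (5,3) = 580 − 446 = 134.
From column 4, 580 − (152 + 119 + 86 + 95) gives (3,4) = 128.
Using column 5: 113 + 80 + 137 + 146 + ? → (3,5) = 580 − 476 = 104.
Row 3 needs 580; the known cells sum to 440, so (3,1) = 140.
Row 5: 83 + 134 + 95 + 146 + ? = 580, so (5,1) = 122.

122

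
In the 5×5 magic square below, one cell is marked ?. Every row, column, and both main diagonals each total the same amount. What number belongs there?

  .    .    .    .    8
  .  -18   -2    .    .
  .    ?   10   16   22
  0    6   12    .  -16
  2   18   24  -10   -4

-6

Row 5 is complete and sums to 30; that is the magic constant.
Row 4 needs 30; the known cells sum to 2, so (4,4) = 28.
Column 3 needs 30; the known cells sum to 44, so (1,3) = -14.
Using column 5: 8 + 22 + (-16) + (-4) + ? → (2,5) = 30 − 10 = 20.
From main diagonal, 30 − (-18 + 10 + 28 + (-4)) gives (1,1) = 14.
Anti-diagonal must total 30; the given cells sum to 26, so (2,4) = 4.
Row 2 needs 30; the known cells sum to 4, so (2,1) = 26.
From column 1, 30 − (14 + 26 + 0 + 2) gives (3,1) = -12.
Using column 4: 4 + 16 + 28 + (-10) + ? → (1,4) = 30 − 38 = -8.
Using row 1: 14 + (-14) + (-8) + 8 + ? → (1,2) = 30 − 0 = 30.
From row 3, 30 − (-12 + 10 + 16 + 22) gives (3,2) = -6.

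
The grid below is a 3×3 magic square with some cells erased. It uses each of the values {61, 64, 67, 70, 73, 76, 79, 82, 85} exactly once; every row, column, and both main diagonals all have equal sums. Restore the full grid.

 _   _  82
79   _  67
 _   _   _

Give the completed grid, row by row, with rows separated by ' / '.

76 61 82 / 79 73 67 / 64 85 70

The 9 entries sum to 657, so each line sums to 657/3 = 219.
The remaining cell in row 2 is (2,2) = 219 − 146 = 73.
Column 3 needs 219; the known cells sum to 149, so (3,3) = 70.
Main diagonal must total 219; the given cells sum to 143, so (1,1) = 76.
Using anti-diagonal: 82 + 73 + ? → (3,1) = 219 − 155 = 64.
The remaining cell in row 1 is (1,2) = 219 − 158 = 61.
The remaining cell in row 3 is (3,2) = 219 − 134 = 85.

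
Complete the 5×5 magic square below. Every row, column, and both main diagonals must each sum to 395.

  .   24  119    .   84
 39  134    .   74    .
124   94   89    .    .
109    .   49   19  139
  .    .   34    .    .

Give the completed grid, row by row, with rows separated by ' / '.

54 24 119 114 84 / 39 134 104 74 44 / 124 94 89 59 29 / 109 79 49 19 139 / 69 64 34 129 99

From row 4, 395 − (109 + 49 + 19 + 139) gives (4,2) = 79.
Column 2 needs 395; the known cells sum to 331, so (5,2) = 64.
Column 3 needs 395; the known cells sum to 291, so (2,3) = 104.
From anti-diagonal, 395 − (84 + 74 + 89 + 79) gives (5,1) = 69.
The remaining cell in row 2 is (2,5) = 395 − 351 = 44.
The remaining cell in column 1 is (1,1) = 395 − 341 = 54.
Main diagonal must total 395; the given cells sum to 296, so (5,5) = 99.
Row 1: 54 + 24 + 119 + 84 + ? = 395, so (1,4) = 114.
The remaining cell in row 5 is (5,4) = 395 − 266 = 129.
Using column 4: 114 + 74 + 19 + 129 + ? → (3,4) = 395 − 336 = 59.
Using column 5: 84 + 44 + 139 + 99 + ? → (3,5) = 395 − 366 = 29.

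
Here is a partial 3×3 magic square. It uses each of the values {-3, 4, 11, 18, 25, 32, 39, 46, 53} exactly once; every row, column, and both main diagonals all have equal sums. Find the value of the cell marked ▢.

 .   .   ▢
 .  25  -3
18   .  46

The 9 entries sum to 225, so each line sums to 225/3 = 75.
From row 2, 75 − (25 + (-3)) gives (2,1) = 53.
Using row 3: 18 + 46 + ? → (3,2) = 75 − 64 = 11.
Using column 1: 53 + 18 + ? → (1,1) = 75 − 71 = 4.
Column 2 needs 75; the known cells sum to 36, so (1,2) = 39.
The remaining cell in column 3 is (1,3) = 75 − 43 = 32.

32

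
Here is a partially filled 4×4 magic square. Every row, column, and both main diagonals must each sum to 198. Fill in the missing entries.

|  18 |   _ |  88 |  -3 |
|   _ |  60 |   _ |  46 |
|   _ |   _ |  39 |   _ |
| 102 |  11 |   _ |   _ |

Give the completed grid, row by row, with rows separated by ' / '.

18 95 88 -3 / 25 60 67 46 / 53 32 39 74 / 102 11 4 81

Row 1 needs 198; the known cells sum to 103, so (1,2) = 95.
Column 2 needs 198; the known cells sum to 166, so (3,2) = 32.
Main diagonal: 18 + 60 + 39 + ? = 198, so (4,4) = 81.
Using anti-diagonal: -3 + 32 + 102 + ? → (2,3) = 198 − 131 = 67.
From row 2, 198 − (60 + 67 + 46) gives (2,1) = 25.
From row 4, 198 − (102 + 11 + 81) gives (4,3) = 4.
The remaining cell in column 1 is (3,1) = 198 − 145 = 53.
Column 4 must total 198; the given cells sum to 124, so (3,4) = 74.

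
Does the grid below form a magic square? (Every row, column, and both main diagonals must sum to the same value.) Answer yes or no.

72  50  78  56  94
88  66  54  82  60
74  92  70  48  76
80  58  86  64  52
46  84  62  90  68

No — column 2 sums to 350 but row 3 sums to 360.

Row 1: 72 + 50 + 78 + 56 + 94 = 350.
Row 2: 88 + 66 + 54 + 82 + 60 = 350.
Row 3: 74 + 92 + 70 + 48 + 76 = 360.
Row 4: 80 + 58 + 86 + 64 + 52 = 340.
Row 5: 46 + 84 + 62 + 90 + 68 = 350.
Column 1: 72 + 88 + 74 + 80 + 46 = 360.
Column 2: 50 + 66 + 92 + 58 + 84 = 350.
Column 3: 78 + 54 + 70 + 86 + 62 = 350.
Column 4: 56 + 82 + 48 + 64 + 90 = 340.
Column 5: 94 + 60 + 76 + 52 + 68 = 350.
Main diagonal: 72 + 66 + 70 + 64 + 68 = 340.
Anti-diagonal: 94 + 82 + 70 + 58 + 46 = 350.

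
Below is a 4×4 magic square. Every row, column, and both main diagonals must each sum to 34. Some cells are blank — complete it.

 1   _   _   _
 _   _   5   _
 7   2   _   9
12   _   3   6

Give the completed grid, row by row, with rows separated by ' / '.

The remaining cell in row 3 is (3,3) = 34 − 18 = 16.
The remaining cell in row 4 is (4,2) = 34 − 21 = 13.
Column 1 must total 34; the given cells sum to 20, so (2,1) = 14.
From column 3, 34 − (5 + 16 + 3) gives (1,3) = 10.
Using main diagonal: 1 + 16 + 6 + ? → (2,2) = 34 − 23 = 11.
Using anti-diagonal: 5 + 2 + 12 + ? → (1,4) = 34 − 19 = 15.
Row 1 must total 34; the given cells sum to 26, so (1,2) = 8.
Row 2: 14 + 11 + 5 + ? = 34, so (2,4) = 4.

1 8 10 15 / 14 11 5 4 / 7 2 16 9 / 12 13 3 6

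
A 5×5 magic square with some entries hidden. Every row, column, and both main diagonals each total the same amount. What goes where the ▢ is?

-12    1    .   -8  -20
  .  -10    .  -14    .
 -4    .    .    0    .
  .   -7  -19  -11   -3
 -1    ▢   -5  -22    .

-18

Column 4 is complete and sums to -55; that is the magic constant.
Row 1 must total -55; the given cells sum to -39, so (1,3) = -16.
The remaining cell in row 4 is (4,1) = -55 − (-40) = -15.
The remaining cell in column 1 is (2,1) = -55 − (-32) = -23.
From anti-diagonal, -55 − (-20 + (-14) + (-7) + (-1)) gives (3,3) = -13.
The remaining cell in column 3 is (2,3) = -55 − (-53) = -2.
Using main diagonal: -12 + (-10) + (-13) + (-11) + ? → (5,5) = -55 − (-46) = -9.
Row 2 needs -55; the known cells sum to -49, so (2,5) = -6.
From row 5, -55 − (-1 + (-5) + (-22) + (-9)) gives (5,2) = -18.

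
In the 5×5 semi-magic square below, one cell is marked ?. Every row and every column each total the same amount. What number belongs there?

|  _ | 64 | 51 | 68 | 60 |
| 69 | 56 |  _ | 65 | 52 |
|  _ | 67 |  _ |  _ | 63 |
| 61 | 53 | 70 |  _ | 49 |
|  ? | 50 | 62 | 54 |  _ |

Column 2 is complete and sums to 290; that is the magic constant.
From row 1, 290 − (64 + 51 + 68 + 60) gives (1,1) = 47.
Row 2: 69 + 56 + 65 + 52 + ? = 290, so (2,3) = 48.
Row 4 needs 290; the known cells sum to 233, so (4,4) = 57.
The remaining cell in column 3 is (3,3) = 290 − 231 = 59.
Using column 4: 68 + 65 + 57 + 54 + ? → (3,4) = 290 − 244 = 46.
Using column 5: 60 + 52 + 63 + 49 + ? → (5,5) = 290 − 224 = 66.
Using row 3: 67 + 59 + 46 + 63 + ? → (3,1) = 290 − 235 = 55.
Using row 5: 50 + 62 + 54 + 66 + ? → (5,1) = 290 − 232 = 58.

58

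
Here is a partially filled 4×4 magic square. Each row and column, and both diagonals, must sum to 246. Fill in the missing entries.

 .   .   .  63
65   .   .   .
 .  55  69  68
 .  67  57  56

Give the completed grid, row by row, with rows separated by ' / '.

61 64 58 63 / 65 60 62 59 / 54 55 69 68 / 66 67 57 56

Row 3 must total 246; the given cells sum to 192, so (3,1) = 54.
From row 4, 246 − (67 + 57 + 56) gives (4,1) = 66.
Using column 1: 65 + 54 + 66 + ? → (1,1) = 246 − 185 = 61.
The remaining cell in column 4 is (2,4) = 246 − 187 = 59.
Using main diagonal: 61 + 69 + 56 + ? → (2,2) = 246 − 186 = 60.
From anti-diagonal, 246 − (63 + 55 + 66) gives (2,3) = 62.
From column 2, 246 − (60 + 55 + 67) gives (1,2) = 64.
From column 3, 246 − (62 + 69 + 57) gives (1,3) = 58.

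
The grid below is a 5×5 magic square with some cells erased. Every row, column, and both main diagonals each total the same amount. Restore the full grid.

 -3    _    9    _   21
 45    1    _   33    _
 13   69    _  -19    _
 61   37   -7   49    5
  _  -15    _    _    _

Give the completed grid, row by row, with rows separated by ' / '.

-3 53 9 65 21 / 45 1 77 33 -11 / 13 69 25 -19 57 / 61 37 -7 49 5 / 29 -15 41 17 73

Row 4 is already complete: 61 + 37 + -7 + 49 + 5 = 145, so that is the magic constant.
Column 1: -3 + 45 + 13 + 61 + ? = 145, so (5,1) = 29.
Column 2: 1 + 69 + 37 + (-15) + ? = 145, so (1,2) = 53.
Anti-diagonal must total 145; the given cells sum to 120, so (3,3) = 25.
Row 1: -3 + 53 + 9 + 21 + ? = 145, so (1,4) = 65.
Row 3 needs 145; the known cells sum to 88, so (3,5) = 57.
The remaining cell in column 4 is (5,4) = 145 − 128 = 17.
The remaining cell in main diagonal is (5,5) = 145 − 72 = 73.
Row 5 must total 145; the given cells sum to 104, so (5,3) = 41.
From column 3, 145 − (9 + 25 + (-7) + 41) gives (2,3) = 77.
Column 5 must total 145; the given cells sum to 156, so (2,5) = -11.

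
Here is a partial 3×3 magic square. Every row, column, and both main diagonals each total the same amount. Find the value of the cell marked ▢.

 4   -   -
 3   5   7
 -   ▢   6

1

Row 2 is complete and sums to 15; that is the magic constant.
The remaining cell in column 1 is (3,1) = 15 − 7 = 8.
Using column 3: 7 + 6 + ? → (1,3) = 15 − 13 = 2.
From row 1, 15 − (4 + 2) gives (1,2) = 9.
The remaining cell in row 3 is (3,2) = 15 − 14 = 1.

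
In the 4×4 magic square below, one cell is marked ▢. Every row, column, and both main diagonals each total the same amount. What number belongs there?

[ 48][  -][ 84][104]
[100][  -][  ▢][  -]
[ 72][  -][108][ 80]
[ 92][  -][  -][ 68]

Column 1 is complete and sums to 312; that is the magic constant.
From row 1, 312 − (48 + 84 + 104) gives (1,2) = 76.
Row 3 needs 312; the known cells sum to 260, so (3,2) = 52.
The remaining cell in column 4 is (2,4) = 312 − 252 = 60.
Using main diagonal: 48 + 108 + 68 + ? → (2,2) = 312 − 224 = 88.
The remaining cell in anti-diagonal is (2,3) = 312 − 248 = 64.

64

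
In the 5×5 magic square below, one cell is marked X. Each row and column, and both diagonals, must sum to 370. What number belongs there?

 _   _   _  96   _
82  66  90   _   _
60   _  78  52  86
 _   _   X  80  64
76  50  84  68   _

Row 3 must total 370; the given cells sum to 276, so (3,2) = 94.
Row 5: 76 + 50 + 84 + 68 + ? = 370, so (5,5) = 92.
Column 4: 96 + 52 + 80 + 68 + ? = 370, so (2,4) = 74.
Main diagonal: 66 + 78 + 80 + 92 + ? = 370, so (1,1) = 54.
From row 2, 370 − (82 + 66 + 90 + 74) gives (2,5) = 58.
Column 1: 54 + 82 + 60 + 76 + ? = 370, so (4,1) = 98.
Column 5 needs 370; the known cells sum to 300, so (1,5) = 70.
Using anti-diagonal: 70 + 74 + 78 + 76 + ? → (4,2) = 370 − 298 = 72.
Row 4: 98 + 72 + 80 + 64 + ? = 370, so (4,3) = 56.

56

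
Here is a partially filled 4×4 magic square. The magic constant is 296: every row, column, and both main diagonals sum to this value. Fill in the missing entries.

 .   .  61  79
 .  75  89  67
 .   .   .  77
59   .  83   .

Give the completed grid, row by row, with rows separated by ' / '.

Row 2: 75 + 89 + 67 + ? = 296, so (2,1) = 65.
Using column 3: 61 + 89 + 83 + ? → (3,3) = 296 − 233 = 63.
Column 4 must total 296; the given cells sum to 223, so (4,4) = 73.
Main diagonal must total 296; the given cells sum to 211, so (1,1) = 85.
From anti-diagonal, 296 − (79 + 89 + 59) gives (3,2) = 69.
Row 1: 85 + 61 + 79 + ? = 296, so (1,2) = 71.
Row 3 must total 296; the given cells sum to 209, so (3,1) = 87.
Row 4: 59 + 83 + 73 + ? = 296, so (4,2) = 81.

85 71 61 79 / 65 75 89 67 / 87 69 63 77 / 59 81 83 73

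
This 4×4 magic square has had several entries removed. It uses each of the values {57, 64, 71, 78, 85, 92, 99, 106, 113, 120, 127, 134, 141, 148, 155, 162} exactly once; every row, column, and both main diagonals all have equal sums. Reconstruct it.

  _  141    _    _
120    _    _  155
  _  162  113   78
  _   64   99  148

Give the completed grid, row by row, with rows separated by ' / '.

The 16 entries sum to 1752, so each line sums to 1752/4 = 438.
Row 3 needs 438; the known cells sum to 353, so (3,1) = 85.
From row 4, 438 − (64 + 99 + 148) gives (4,1) = 127.
Column 1 must total 438; the given cells sum to 332, so (1,1) = 106.
Column 2: 141 + 162 + 64 + ? = 438, so (2,2) = 71.
Column 4: 155 + 78 + 148 + ? = 438, so (1,4) = 57.
Anti-diagonal needs 438; the known cells sum to 346, so (2,3) = 92.
Row 1 must total 438; the given cells sum to 304, so (1,3) = 134.

106 141 134 57 / 120 71 92 155 / 85 162 113 78 / 127 64 99 148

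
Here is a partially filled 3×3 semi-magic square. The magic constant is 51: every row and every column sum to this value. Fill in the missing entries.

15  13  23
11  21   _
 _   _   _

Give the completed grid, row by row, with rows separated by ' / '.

15 13 23 / 11 21 19 / 25 17 9

Row 2 must total 51; the given cells sum to 32, so (2,3) = 19.
The remaining cell in column 1 is (3,1) = 51 − 26 = 25.
Column 2 must total 51; the given cells sum to 34, so (3,2) = 17.
Column 3 must total 51; the given cells sum to 42, so (3,3) = 9.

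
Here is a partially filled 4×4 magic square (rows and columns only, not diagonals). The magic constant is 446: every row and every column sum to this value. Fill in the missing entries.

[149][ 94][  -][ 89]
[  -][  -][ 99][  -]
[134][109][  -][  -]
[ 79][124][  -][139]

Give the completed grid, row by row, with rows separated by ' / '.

149 94 114 89 / 84 119 99 144 / 134 109 129 74 / 79 124 104 139

Row 1 must total 446; the given cells sum to 332, so (1,3) = 114.
Row 4 must total 446; the given cells sum to 342, so (4,3) = 104.
Column 1 must total 446; the given cells sum to 362, so (2,1) = 84.
Using column 2: 94 + 109 + 124 + ? → (2,2) = 446 − 327 = 119.
From column 3, 446 − (114 + 99 + 104) gives (3,3) = 129.
Row 2: 84 + 119 + 99 + ? = 446, so (2,4) = 144.
From row 3, 446 − (134 + 109 + 129) gives (3,4) = 74.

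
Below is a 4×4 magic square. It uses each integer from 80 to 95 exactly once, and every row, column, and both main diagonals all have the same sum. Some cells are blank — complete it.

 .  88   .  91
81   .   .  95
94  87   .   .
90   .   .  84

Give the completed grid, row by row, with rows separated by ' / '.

The entries are 80 through 95, which sum to 1400, so each line sums to 1400/4 = 350.
The remaining cell in column 1 is (1,1) = 350 − 265 = 85.
Column 4: 91 + 95 + 84 + ? = 350, so (3,4) = 80.
The remaining cell in anti-diagonal is (2,3) = 350 − 268 = 82.
Using row 1: 85 + 88 + 91 + ? → (1,3) = 350 − 264 = 86.
Row 2: 81 + 82 + 95 + ? = 350, so (2,2) = 92.
Row 3 must total 350; the given cells sum to 261, so (3,3) = 89.
From column 2, 350 − (88 + 92 + 87) gives (4,2) = 83.
Column 3 needs 350; the known cells sum to 257, so (4,3) = 93.

85 88 86 91 / 81 92 82 95 / 94 87 89 80 / 90 83 93 84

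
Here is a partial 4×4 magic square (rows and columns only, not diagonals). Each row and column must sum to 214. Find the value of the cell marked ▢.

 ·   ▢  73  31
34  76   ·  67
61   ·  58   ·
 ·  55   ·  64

From row 2, 214 − (34 + 76 + 67) gives (2,3) = 37.
Column 3 must total 214; the given cells sum to 168, so (4,3) = 46.
From column 4, 214 − (31 + 67 + 64) gives (3,4) = 52.
Row 3 needs 214; the known cells sum to 171, so (3,2) = 43.
From row 4, 214 − (55 + 46 + 64) gives (4,1) = 49.
From column 1, 214 − (34 + 61 + 49) gives (1,1) = 70.
Column 2: 76 + 43 + 55 + ? = 214, so (1,2) = 40.

40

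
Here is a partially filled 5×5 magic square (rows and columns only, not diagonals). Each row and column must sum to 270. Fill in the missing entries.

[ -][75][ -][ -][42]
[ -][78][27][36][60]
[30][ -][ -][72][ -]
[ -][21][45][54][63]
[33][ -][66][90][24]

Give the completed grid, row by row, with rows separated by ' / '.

51 75 84 18 42 / 69 78 27 36 60 / 30 39 48 72 81 / 87 21 45 54 63 / 33 57 66 90 24

From row 2, 270 − (78 + 27 + 36 + 60) gives (2,1) = 69.
From row 4, 270 − (21 + 45 + 54 + 63) gives (4,1) = 87.
The remaining cell in row 5 is (5,2) = 270 − 213 = 57.
Column 1: 69 + 30 + 87 + 33 + ? = 270, so (1,1) = 51.
From column 2, 270 − (75 + 78 + 21 + 57) gives (3,2) = 39.
Using column 4: 36 + 72 + 54 + 90 + ? → (1,4) = 270 − 252 = 18.
The remaining cell in column 5 is (3,5) = 270 − 189 = 81.
Using row 1: 51 + 75 + 18 + 42 + ? → (1,3) = 270 − 186 = 84.
The remaining cell in row 3 is (3,3) = 270 − 222 = 48.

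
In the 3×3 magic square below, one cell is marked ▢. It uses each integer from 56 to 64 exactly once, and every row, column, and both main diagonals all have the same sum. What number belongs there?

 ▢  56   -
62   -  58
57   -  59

61

The entries are 56 through 64, which sum to 540, so each line sums to 540/3 = 180.
Row 2 needs 180; the known cells sum to 120, so (2,2) = 60.
Row 3: 57 + 59 + ? = 180, so (3,2) = 64.
Column 1 needs 180; the known cells sum to 119, so (1,1) = 61.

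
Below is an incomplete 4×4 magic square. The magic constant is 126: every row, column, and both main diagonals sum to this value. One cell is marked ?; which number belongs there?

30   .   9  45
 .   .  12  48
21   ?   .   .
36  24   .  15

Using row 1: 30 + 9 + 45 + ? → (1,2) = 126 − 84 = 42.
From row 4, 126 − (36 + 24 + 15) gives (4,3) = 51.
The remaining cell in column 1 is (2,1) = 126 − 87 = 39.
Column 3: 9 + 12 + 51 + ? = 126, so (3,3) = 54.
Column 4 must total 126; the given cells sum to 108, so (3,4) = 18.
The remaining cell in main diagonal is (2,2) = 126 − 99 = 27.
Anti-diagonal needs 126; the known cells sum to 93, so (3,2) = 33.

33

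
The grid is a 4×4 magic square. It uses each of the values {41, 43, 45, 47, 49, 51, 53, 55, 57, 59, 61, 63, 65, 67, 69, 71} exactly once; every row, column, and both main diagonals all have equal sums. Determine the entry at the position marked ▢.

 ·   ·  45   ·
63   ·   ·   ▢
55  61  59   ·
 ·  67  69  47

57

The 16 entries sum to 896, so each line sums to 896/4 = 224.
From row 3, 224 − (55 + 61 + 59) gives (3,4) = 49.
From row 4, 224 − (67 + 69 + 47) gives (4,1) = 41.
Column 1: 63 + 55 + 41 + ? = 224, so (1,1) = 65.
The remaining cell in column 3 is (2,3) = 224 − 173 = 51.
From main diagonal, 224 − (65 + 59 + 47) gives (2,2) = 53.
The remaining cell in anti-diagonal is (1,4) = 224 − 153 = 71.
Row 1 needs 224; the known cells sum to 181, so (1,2) = 43.
Using row 2: 63 + 53 + 51 + ? → (2,4) = 224 − 167 = 57.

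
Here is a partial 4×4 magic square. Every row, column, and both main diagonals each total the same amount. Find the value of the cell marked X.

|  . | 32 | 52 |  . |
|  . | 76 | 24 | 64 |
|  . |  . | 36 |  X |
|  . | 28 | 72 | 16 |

60

Column 3 is complete and sums to 184; that is the magic constant.
Row 2: 76 + 24 + 64 + ? = 184, so (2,1) = 20.
Using row 4: 28 + 72 + 16 + ? → (4,1) = 184 − 116 = 68.
The remaining cell in column 2 is (3,2) = 184 − 136 = 48.
Main diagonal needs 184; the known cells sum to 128, so (1,1) = 56.
Anti-diagonal needs 184; the known cells sum to 140, so (1,4) = 44.
From column 1, 184 − (56 + 20 + 68) gives (3,1) = 40.
From column 4, 184 − (44 + 64 + 16) gives (3,4) = 60.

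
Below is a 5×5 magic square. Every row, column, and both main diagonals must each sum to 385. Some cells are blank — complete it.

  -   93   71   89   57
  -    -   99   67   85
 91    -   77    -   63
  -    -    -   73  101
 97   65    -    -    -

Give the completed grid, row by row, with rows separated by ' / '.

Row 1 must total 385; the given cells sum to 310, so (1,1) = 75.
Column 5 must total 385; the given cells sum to 306, so (5,5) = 79.
Main diagonal must total 385; the given cells sum to 304, so (2,2) = 81.
From anti-diagonal, 385 − (57 + 67 + 77 + 97) gives (4,2) = 87.
From row 2, 385 − (81 + 99 + 67 + 85) gives (2,1) = 53.
Column 1 must total 385; the given cells sum to 316, so (4,1) = 69.
Column 2 needs 385; the known cells sum to 326, so (3,2) = 59.
From row 3, 385 − (91 + 59 + 77 + 63) gives (3,4) = 95.
Using row 4: 69 + 87 + 73 + 101 + ? → (4,3) = 385 − 330 = 55.
Column 3: 71 + 99 + 77 + 55 + ? = 385, so (5,3) = 83.
Column 4: 89 + 67 + 95 + 73 + ? = 385, so (5,4) = 61.

75 93 71 89 57 / 53 81 99 67 85 / 91 59 77 95 63 / 69 87 55 73 101 / 97 65 83 61 79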